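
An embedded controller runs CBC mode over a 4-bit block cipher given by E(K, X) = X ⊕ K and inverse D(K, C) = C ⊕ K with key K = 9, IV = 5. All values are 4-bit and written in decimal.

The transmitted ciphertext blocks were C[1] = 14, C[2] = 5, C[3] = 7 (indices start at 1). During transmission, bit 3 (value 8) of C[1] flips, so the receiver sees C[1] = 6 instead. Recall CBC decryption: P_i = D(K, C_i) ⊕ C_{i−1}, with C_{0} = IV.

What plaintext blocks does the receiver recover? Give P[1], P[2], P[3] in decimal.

Only C[1] changed, to 6. In CBC, a change in C_i garbles P_i and flips the same bit in P_{i+1}. Decrypting the received ciphertext:
P[1]: D(K, 6) = 15; 15 ⊕ 5 = 10.
P[2]: D(K, 5) = 12; 12 ⊕ 6 = 10.
P[3]: D(K, 7) = 14; 14 ⊕ 5 = 11.
Blocks that differ from the original plaintext: P[1], P[2].

P[1] = 10, P[2] = 10, P[3] = 11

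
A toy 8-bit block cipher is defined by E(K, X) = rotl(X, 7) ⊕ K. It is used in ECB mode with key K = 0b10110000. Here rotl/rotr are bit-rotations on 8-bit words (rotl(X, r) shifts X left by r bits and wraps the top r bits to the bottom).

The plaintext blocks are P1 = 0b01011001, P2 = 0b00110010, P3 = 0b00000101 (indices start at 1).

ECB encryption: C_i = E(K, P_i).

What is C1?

C1: E(K, 0b01011001) = 0b00011100.

C1 = 0b00011100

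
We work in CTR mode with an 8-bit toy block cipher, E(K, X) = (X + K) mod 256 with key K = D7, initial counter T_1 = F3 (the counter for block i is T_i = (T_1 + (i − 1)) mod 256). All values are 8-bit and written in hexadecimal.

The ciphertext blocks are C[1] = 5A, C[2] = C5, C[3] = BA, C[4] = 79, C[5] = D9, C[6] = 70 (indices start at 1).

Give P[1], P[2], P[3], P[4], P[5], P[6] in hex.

CTR decryption: S_i = E(K, T_i) where T_i is the counter for block i; P_i = C_i ⊕ S_i.
P[1]: T = F3, S = E(K, T) = CA; 5A ⊕ CA = 90.
P[2]: T = F4, S = E(K, T) = CB; C5 ⊕ CB = 0E.
P[3]: T = F5, S = E(K, T) = CC; BA ⊕ CC = 76.
P[4]: T = F6, S = E(K, T) = CD; 79 ⊕ CD = B4.
P[5]: T = F7, S = E(K, T) = CE; D9 ⊕ CE = 17.
P[6]: T = F8, S = E(K, T) = CF; 70 ⊕ CF = BF.

P[1] = 90, P[2] = 0E, P[3] = 76, P[4] = B4, P[5] = 17, P[6] = BF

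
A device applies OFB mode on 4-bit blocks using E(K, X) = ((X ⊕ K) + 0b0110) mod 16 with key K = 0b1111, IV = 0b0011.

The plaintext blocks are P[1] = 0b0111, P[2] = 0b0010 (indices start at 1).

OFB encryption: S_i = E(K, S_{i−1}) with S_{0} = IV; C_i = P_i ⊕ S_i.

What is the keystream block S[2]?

C[1]: S = E(K, 0b0011) = 0b0010; 0b0111 ⊕ 0b0010 = 0b0101.
C[2]: S = E(K, 0b0010) = 0b0011; 0b0010 ⊕ 0b0011 = 0b0001.
So S[2] = 0b0011.

0b0011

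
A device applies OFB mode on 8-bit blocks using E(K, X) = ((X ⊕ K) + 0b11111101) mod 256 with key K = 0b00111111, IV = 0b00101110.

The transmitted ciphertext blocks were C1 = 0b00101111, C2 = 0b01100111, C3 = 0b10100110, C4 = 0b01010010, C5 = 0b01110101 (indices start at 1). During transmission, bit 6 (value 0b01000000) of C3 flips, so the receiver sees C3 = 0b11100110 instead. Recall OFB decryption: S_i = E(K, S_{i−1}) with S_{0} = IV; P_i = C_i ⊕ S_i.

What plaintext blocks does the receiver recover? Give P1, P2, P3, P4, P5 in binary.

P1 = 0b00100001, P2 = 0b01001001, P3 = 0b11101000, P4 = 0b01111100, P5 = 0b01111011

Only C3 changed, to 0b11100110. In OFB, a change in C_i flips the same bit in P_i only; the keystream is unaffected. Decrypting the received ciphertext:
P1: S = E(K, 0b00101110) = 0b00001110; 0b00101111 ⊕ 0b00001110 = 0b00100001.
P2: S = E(K, 0b00001110) = 0b00101110; 0b01100111 ⊕ 0b00101110 = 0b01001001.
P3: S = E(K, 0b00101110) = 0b00001110; 0b11100110 ⊕ 0b00001110 = 0b11101000.
P4: S = E(K, 0b00001110) = 0b00101110; 0b01010010 ⊕ 0b00101110 = 0b01111100.
P5: S = E(K, 0b00101110) = 0b00001110; 0b01110101 ⊕ 0b00001110 = 0b01111011.
Blocks that differ from the original plaintext: P3.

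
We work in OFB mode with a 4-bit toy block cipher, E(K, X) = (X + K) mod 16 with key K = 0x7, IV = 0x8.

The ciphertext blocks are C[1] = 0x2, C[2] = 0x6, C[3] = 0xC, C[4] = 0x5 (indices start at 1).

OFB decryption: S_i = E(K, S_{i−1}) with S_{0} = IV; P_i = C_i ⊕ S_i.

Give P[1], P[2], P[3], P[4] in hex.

P[1] = 0xD, P[2] = 0x0, P[3] = 0x1, P[4] = 0x1

P[1]: S = E(K, 0x8) = 0xF; 0x2 ⊕ 0xF = 0xD.
P[2]: S = E(K, 0xF) = 0x6; 0x6 ⊕ 0x6 = 0x0.
P[3]: S = E(K, 0x6) = 0xD; 0xC ⊕ 0xD = 0x1.
P[4]: S = E(K, 0xD) = 0x4; 0x5 ⊕ 0x4 = 0x1.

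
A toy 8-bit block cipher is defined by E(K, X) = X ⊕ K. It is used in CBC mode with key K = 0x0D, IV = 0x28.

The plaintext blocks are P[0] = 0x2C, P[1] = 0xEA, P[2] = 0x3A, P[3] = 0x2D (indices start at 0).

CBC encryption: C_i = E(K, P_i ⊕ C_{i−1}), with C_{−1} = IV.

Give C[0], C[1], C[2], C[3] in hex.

C[0]: P[0] ⊕ 0x28 = 0x04; E(K, 0x04) = 0x09.
C[1]: P[1] ⊕ 0x09 = 0xE3; E(K, 0xE3) = 0xEE.
C[2]: P[2] ⊕ 0xEE = 0xD4; E(K, 0xD4) = 0xD9.
C[3]: P[3] ⊕ 0xD9 = 0xF4; E(K, 0xF4) = 0xF9.

C[0] = 0x09, C[1] = 0xEE, C[2] = 0xD9, C[3] = 0xF9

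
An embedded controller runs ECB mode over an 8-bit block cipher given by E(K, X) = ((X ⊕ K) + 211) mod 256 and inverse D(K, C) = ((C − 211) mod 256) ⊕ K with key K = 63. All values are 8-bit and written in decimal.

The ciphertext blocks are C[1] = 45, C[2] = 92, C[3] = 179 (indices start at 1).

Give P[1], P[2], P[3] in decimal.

P[1] = 101, P[2] = 182, P[3] = 223

ECB decryption: P_i = D(K, C_i).
P[1]: D(K, 45) = 101.
P[2]: D(K, 92) = 182.
P[3]: D(K, 179) = 223.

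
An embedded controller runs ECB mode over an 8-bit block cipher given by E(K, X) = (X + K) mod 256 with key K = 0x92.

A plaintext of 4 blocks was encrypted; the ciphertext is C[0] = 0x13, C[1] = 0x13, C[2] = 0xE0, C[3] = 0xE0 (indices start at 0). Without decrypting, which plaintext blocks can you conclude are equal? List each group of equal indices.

ECB encrypts each block independently with the same key, so equal ciphertext blocks imply equal plaintext blocks.
C[0] = C[1] = 0x13, so P[0] = P[1].
C[2] = C[3] = 0xE0, so P[2] = P[3].

P[0] = P[1]; P[2] = P[3]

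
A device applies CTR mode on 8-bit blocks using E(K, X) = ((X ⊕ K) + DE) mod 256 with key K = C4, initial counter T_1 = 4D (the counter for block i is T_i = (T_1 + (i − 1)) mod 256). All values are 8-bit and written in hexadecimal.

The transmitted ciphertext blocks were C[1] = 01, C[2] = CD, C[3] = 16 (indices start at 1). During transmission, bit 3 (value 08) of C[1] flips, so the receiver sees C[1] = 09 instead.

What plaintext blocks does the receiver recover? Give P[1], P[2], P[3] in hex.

P[1] = 6E, P[2] = A5, P[3] = 7F

CTR decryption: S_i = E(K, T_i) where T_i is the counter for block i; P_i = C_i ⊕ S_i.
Only C[1] changed, to 09. In CTR, a change in C_i flips the same bit in P_i only; the keystream is unaffected. Decrypting the received ciphertext:
P[1]: T = 4D, S = E(K, T) = 67; 09 ⊕ 67 = 6E.
P[2]: T = 4E, S = E(K, T) = 68; CD ⊕ 68 = A5.
P[3]: T = 4F, S = E(K, T) = 69; 16 ⊕ 69 = 7F.
Blocks that differ from the original plaintext: P[1].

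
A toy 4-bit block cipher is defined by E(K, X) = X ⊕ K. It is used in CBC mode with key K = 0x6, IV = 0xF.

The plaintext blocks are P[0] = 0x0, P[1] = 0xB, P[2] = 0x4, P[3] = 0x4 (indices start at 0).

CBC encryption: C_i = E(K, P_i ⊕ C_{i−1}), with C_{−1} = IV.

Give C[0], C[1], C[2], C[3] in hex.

C[0]: P[0] ⊕ 0xF = 0xF; E(K, 0xF) = 0x9.
C[1]: P[1] ⊕ 0x9 = 0x2; E(K, 0x2) = 0x4.
C[2]: P[2] ⊕ 0x4 = 0x0; E(K, 0x0) = 0x6.
C[3]: P[3] ⊕ 0x6 = 0x2; E(K, 0x2) = 0x4.

C[0] = 0x9, C[1] = 0x4, C[2] = 0x6, C[3] = 0x4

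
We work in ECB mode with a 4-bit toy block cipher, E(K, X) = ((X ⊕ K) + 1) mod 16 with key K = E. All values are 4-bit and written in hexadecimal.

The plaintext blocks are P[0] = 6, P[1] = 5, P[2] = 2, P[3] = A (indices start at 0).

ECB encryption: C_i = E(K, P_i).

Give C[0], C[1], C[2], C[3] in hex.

C[0] = 9, C[1] = C, C[2] = D, C[3] = 5

C[0]: E(K, 6) = 9.
C[1]: E(K, 5) = C.
C[2]: E(K, 2) = D.
C[3]: E(K, A) = 5.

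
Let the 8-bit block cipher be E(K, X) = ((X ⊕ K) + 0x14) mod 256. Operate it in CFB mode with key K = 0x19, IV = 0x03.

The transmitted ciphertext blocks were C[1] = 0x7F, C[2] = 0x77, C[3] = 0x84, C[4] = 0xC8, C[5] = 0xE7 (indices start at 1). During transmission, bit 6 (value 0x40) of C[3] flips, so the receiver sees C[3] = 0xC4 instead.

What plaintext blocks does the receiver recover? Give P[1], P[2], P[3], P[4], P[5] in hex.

P[1] = 0x51, P[2] = 0x0D, P[3] = 0x46, P[4] = 0x39, P[5] = 0x02

CFB decryption: P_i = C_i ⊕ E(K, C_{i−1}), with C_{0} = IV.
Only C[3] changed, to 0xC4. In CFB, a change in C_i flips the same bit in P_i and garbles P_{i+1}. Decrypting the received ciphertext:
P[1]: E(K, 0x03) = 0x2E; 0x7F ⊕ 0x2E = 0x51.
P[2]: E(K, 0x7F) = 0x7A; 0x77 ⊕ 0x7A = 0x0D.
P[3]: E(K, 0x77) = 0x82; 0xC4 ⊕ 0x82 = 0x46.
P[4]: E(K, 0xC4) = 0xF1; 0xC8 ⊕ 0xF1 = 0x39.
P[5]: E(K, 0xC8) = 0xE5; 0xE7 ⊕ 0xE5 = 0x02.
Blocks that differ from the original plaintext: P[3], P[4].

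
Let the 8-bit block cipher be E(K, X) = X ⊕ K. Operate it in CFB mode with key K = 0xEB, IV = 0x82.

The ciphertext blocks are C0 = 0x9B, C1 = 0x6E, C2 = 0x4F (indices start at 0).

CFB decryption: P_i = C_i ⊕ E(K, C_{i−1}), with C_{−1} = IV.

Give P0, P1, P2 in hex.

P0 = 0xF2, P1 = 0x1E, P2 = 0xCA

P0: E(K, 0x82) = 0x69; 0x9B ⊕ 0x69 = 0xF2.
P1: E(K, 0x9B) = 0x70; 0x6E ⊕ 0x70 = 0x1E.
P2: E(K, 0x6E) = 0x85; 0x4F ⊕ 0x85 = 0xCA.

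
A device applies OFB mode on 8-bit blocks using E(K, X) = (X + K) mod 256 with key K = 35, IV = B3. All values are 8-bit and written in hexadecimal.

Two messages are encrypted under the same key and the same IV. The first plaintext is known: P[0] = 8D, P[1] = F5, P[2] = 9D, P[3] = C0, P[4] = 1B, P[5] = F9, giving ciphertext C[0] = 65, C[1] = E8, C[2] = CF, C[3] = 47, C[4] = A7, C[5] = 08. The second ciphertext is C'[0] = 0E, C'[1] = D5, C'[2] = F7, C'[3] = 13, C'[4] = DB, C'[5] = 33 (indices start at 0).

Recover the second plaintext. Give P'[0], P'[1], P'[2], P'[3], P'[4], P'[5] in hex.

P'[0] = E6, P'[1] = C8, P'[2] = A5, P'[3] = 94, P'[4] = 67, P'[5] = C2

In OFB with a reused IV, both messages share the same keystream S_i, so C_i ⊕ C'_i = P_i ⊕ P'_i and thus P'_i = P_i ⊕ C_i ⊕ C'_i.
P'[0]: 8D ⊕ 65 ⊕ 0E = E6.
P'[1]: F5 ⊕ E8 ⊕ D5 = C8.
P'[2]: 9D ⊕ CF ⊕ F7 = A5.
P'[3]: C0 ⊕ 47 ⊕ 13 = 94.
P'[4]: 1B ⊕ A7 ⊕ DB = 67.
P'[5]: F9 ⊕ 08 ⊕ 33 = C2.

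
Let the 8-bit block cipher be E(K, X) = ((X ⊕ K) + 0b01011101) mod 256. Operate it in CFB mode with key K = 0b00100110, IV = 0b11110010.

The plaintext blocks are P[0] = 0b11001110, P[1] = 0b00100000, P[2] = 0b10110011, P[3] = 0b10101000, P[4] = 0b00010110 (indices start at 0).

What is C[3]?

CFB encryption: C_i = P_i ⊕ E(K, C_{i−1}), with C_{−1} = IV.
C[0]: E(K, 0b11110010) = 0b00110001; 0b11001110 ⊕ 0b00110001 = 0b11111111.
C[1]: E(K, 0b11111111) = 0b00110110; 0b00100000 ⊕ 0b00110110 = 0b00010110.
C[2]: E(K, 0b00010110) = 0b10001101; 0b10110011 ⊕ 0b10001101 = 0b00111110.
C[3]: E(K, 0b00111110) = 0b01110101; 0b10101000 ⊕ 0b01110101 = 0b11011101.

C[3] = 0b11011101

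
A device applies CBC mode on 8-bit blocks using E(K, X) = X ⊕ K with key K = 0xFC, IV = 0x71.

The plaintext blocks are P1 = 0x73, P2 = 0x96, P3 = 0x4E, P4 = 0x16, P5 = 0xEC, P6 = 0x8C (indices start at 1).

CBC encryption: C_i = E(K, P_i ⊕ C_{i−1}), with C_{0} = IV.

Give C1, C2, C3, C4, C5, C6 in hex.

C1 = 0xFE, C2 = 0x94, C3 = 0x26, C4 = 0xCC, C5 = 0xDC, C6 = 0xAC

C1: P1 ⊕ 0x71 = 0x02; E(K, 0x02) = 0xFE.
C2: P2 ⊕ 0xFE = 0x68; E(K, 0x68) = 0x94.
C3: P3 ⊕ 0x94 = 0xDA; E(K, 0xDA) = 0x26.
C4: P4 ⊕ 0x26 = 0x30; E(K, 0x30) = 0xCC.
C5: P5 ⊕ 0xCC = 0x20; E(K, 0x20) = 0xDC.
C6: P6 ⊕ 0xDC = 0x50; E(K, 0x50) = 0xAC.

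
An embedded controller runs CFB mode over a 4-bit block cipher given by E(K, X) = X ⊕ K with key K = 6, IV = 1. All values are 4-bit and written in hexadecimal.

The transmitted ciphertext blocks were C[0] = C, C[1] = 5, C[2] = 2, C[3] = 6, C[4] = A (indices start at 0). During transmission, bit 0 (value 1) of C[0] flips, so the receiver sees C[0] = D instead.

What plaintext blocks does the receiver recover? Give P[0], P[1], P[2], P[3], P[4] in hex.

P[0] = A, P[1] = E, P[2] = 1, P[3] = 2, P[4] = A

CFB decryption: P_i = C_i ⊕ E(K, C_{i−1}), with C_{−1} = IV.
Only C[0] changed, to D. In CFB, a change in C_i flips the same bit in P_i and garbles P_{i+1}. Decrypting the received ciphertext:
P[0]: E(K, 1) = 7; D ⊕ 7 = A.
P[1]: E(K, D) = B; 5 ⊕ B = E.
P[2]: E(K, 5) = 3; 2 ⊕ 3 = 1.
P[3]: E(K, 2) = 4; 6 ⊕ 4 = 2.
P[4]: E(K, 6) = 0; A ⊕ 0 = A.
Blocks that differ from the original plaintext: P[0], P[1].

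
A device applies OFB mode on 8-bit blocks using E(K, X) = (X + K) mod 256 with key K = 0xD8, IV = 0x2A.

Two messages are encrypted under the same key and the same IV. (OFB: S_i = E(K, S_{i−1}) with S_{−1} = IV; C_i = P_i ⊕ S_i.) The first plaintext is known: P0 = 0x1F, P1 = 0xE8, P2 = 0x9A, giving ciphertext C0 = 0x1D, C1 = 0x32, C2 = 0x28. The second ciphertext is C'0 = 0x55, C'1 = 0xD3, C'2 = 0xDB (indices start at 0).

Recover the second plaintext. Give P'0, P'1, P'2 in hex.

In OFB with a reused IV, both messages share the same keystream S_i, so C_i ⊕ C'_i = P_i ⊕ P'_i and thus P'_i = P_i ⊕ C_i ⊕ C'_i.
P'0: 0x1F ⊕ 0x1D ⊕ 0x55 = 0x57.
P'1: 0xE8 ⊕ 0x32 ⊕ 0xD3 = 0x09.
P'2: 0x9A ⊕ 0x28 ⊕ 0xDB = 0x69.

P'0 = 0x57, P'1 = 0x09, P'2 = 0x69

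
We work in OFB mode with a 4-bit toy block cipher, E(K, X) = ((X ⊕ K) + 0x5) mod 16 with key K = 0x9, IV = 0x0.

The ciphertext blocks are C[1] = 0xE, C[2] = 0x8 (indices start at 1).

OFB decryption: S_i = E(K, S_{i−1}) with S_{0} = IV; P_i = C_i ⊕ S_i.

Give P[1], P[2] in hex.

P[1]: S = E(K, 0x0) = 0xE; 0xE ⊕ 0xE = 0x0.
P[2]: S = E(K, 0xE) = 0xC; 0x8 ⊕ 0xC = 0x4.

P[1] = 0x0, P[2] = 0x4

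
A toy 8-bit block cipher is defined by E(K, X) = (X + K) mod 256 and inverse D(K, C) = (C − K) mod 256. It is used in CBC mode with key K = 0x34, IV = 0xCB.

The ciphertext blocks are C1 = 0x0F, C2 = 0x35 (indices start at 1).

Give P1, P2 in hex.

P1 = 0x10, P2 = 0x0E

CBC decryption: P_i = D(K, C_i) ⊕ C_{i−1}, with C_{0} = IV.
P1: D(K, 0x0F) = 0xDB; 0xDB ⊕ 0xCB = 0x10.
P2: D(K, 0x35) = 0x01; 0x01 ⊕ 0x0F = 0x0E.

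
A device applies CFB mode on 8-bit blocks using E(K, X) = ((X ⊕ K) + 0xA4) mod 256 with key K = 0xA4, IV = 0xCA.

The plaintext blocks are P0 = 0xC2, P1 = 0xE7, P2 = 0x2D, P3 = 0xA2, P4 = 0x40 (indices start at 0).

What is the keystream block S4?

0xC0

CFB encryption: C_i = P_i ⊕ E(K, C_{i−1}), with C_{−1} = IV.
C0: E(K, 0xCA) = 0x12; 0xC2 ⊕ 0x12 = 0xD0.
C1: E(K, 0xD0) = 0x18; 0xE7 ⊕ 0x18 = 0xFF.
C2: E(K, 0xFF) = 0xFF; 0x2D ⊕ 0xFF = 0xD2.
C3: E(K, 0xD2) = 0x1A; 0xA2 ⊕ 0x1A = 0xB8.
C4: E(K, 0xB8) = 0xC0; 0x40 ⊕ 0xC0 = 0x80.
So S4 = 0xC0.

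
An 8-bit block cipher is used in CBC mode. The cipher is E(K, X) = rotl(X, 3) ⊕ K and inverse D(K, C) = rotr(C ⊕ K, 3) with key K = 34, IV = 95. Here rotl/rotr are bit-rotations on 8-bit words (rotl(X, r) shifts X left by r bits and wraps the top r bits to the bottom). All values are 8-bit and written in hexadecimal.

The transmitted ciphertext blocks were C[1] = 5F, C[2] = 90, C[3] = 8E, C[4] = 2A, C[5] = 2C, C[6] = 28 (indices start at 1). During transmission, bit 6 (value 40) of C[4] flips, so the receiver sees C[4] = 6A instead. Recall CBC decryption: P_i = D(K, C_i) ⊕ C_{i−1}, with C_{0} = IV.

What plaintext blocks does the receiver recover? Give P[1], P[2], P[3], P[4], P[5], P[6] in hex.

Only C[4] changed, to 6A. In CBC, a change in C_i garbles P_i and flips the same bit in P_{i+1}. Decrypting the received ciphertext:
P[1]: D(K, 5F) = 6D; 6D ⊕ 95 = F8.
P[2]: D(K, 90) = 94; 94 ⊕ 5F = CB.
P[3]: D(K, 8E) = 57; 57 ⊕ 90 = C7.
P[4]: D(K, 6A) = CB; CB ⊕ 8E = 45.
P[5]: D(K, 2C) = 03; 03 ⊕ 6A = 69.
P[6]: D(K, 28) = 83; 83 ⊕ 2C = AF.
Blocks that differ from the original plaintext: P[4], P[5].

P[1] = F8, P[2] = CB, P[3] = C7, P[4] = 45, P[5] = 69, P[6] = AF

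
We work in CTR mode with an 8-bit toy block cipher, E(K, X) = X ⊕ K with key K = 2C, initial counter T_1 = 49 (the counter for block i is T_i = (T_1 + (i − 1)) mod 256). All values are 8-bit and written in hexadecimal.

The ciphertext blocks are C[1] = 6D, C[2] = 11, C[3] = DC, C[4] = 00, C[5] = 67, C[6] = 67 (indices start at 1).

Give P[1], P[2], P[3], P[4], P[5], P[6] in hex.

CTR decryption: S_i = E(K, T_i) where T_i is the counter for block i; P_i = C_i ⊕ S_i.
P[1]: T = 49, S = E(K, T) = 65; 6D ⊕ 65 = 08.
P[2]: T = 4A, S = E(K, T) = 66; 11 ⊕ 66 = 77.
P[3]: T = 4B, S = E(K, T) = 67; DC ⊕ 67 = BB.
P[4]: T = 4C, S = E(K, T) = 60; 00 ⊕ 60 = 60.
P[5]: T = 4D, S = E(K, T) = 61; 67 ⊕ 61 = 06.
P[6]: T = 4E, S = E(K, T) = 62; 67 ⊕ 62 = 05.

P[1] = 08, P[2] = 77, P[3] = BB, P[4] = 60, P[5] = 06, P[6] = 05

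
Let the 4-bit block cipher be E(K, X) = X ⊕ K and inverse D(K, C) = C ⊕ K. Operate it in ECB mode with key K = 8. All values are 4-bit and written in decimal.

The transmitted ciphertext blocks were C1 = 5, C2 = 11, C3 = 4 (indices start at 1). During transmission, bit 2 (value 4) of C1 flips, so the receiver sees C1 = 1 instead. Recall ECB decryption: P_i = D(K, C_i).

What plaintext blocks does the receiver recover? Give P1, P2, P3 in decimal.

P1 = 9, P2 = 3, P3 = 12

Only C1 changed, to 1. In ECB, a change in C_i affects only P_i. Decrypting the received ciphertext:
P1: D(K, 1) = 9.
P2: D(K, 11) = 3.
P3: D(K, 4) = 12.
Blocks that differ from the original plaintext: P1.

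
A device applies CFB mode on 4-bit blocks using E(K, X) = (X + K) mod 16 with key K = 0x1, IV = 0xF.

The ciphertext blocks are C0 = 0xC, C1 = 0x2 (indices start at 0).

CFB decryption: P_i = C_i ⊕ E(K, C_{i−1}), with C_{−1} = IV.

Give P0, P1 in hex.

P0: E(K, 0xF) = 0x0; 0xC ⊕ 0x0 = 0xC.
P1: E(K, 0xC) = 0xD; 0x2 ⊕ 0xD = 0xF.

P0 = 0xC, P1 = 0xF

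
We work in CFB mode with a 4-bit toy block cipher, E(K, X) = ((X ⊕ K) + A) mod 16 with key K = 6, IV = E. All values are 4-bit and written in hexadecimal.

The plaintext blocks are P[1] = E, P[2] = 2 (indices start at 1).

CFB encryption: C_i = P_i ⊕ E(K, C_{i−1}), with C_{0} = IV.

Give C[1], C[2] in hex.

C[1]: E(K, E) = 2; E ⊕ 2 = C.
C[2]: E(K, C) = 4; 2 ⊕ 4 = 6.

C[1] = C, C[2] = 6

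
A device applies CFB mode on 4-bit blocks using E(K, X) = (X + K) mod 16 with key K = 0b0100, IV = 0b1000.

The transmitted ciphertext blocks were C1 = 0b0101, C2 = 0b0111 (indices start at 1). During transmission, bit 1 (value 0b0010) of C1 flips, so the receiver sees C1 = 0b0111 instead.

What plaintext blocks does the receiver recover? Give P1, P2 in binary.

CFB decryption: P_i = C_i ⊕ E(K, C_{i−1}), with C_{0} = IV.
Only C1 changed, to 0b0111. In CFB, a change in C_i flips the same bit in P_i and garbles P_{i+1}. Decrypting the received ciphertext:
P1: E(K, 0b1000) = 0b1100; 0b0111 ⊕ 0b1100 = 0b1011.
P2: E(K, 0b0111) = 0b1011; 0b0111 ⊕ 0b1011 = 0b1100.
Blocks that differ from the original plaintext: P1, P2.

P1 = 0b1011, P2 = 0b1100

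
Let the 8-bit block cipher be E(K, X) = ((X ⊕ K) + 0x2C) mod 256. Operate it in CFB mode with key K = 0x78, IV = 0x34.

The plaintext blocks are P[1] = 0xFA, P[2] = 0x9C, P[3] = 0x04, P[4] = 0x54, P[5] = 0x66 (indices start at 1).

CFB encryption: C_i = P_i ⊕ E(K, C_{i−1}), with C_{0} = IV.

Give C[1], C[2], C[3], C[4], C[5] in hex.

C[1]: E(K, 0x34) = 0x78; 0xFA ⊕ 0x78 = 0x82.
C[2]: E(K, 0x82) = 0x26; 0x9C ⊕ 0x26 = 0xBA.
C[3]: E(K, 0xBA) = 0xEE; 0x04 ⊕ 0xEE = 0xEA.
C[4]: E(K, 0xEA) = 0xBE; 0x54 ⊕ 0xBE = 0xEA.
C[5]: E(K, 0xEA) = 0xBE; 0x66 ⊕ 0xBE = 0xD8.

C[1] = 0x82, C[2] = 0xBA, C[3] = 0xEA, C[4] = 0xEA, C[5] = 0xD8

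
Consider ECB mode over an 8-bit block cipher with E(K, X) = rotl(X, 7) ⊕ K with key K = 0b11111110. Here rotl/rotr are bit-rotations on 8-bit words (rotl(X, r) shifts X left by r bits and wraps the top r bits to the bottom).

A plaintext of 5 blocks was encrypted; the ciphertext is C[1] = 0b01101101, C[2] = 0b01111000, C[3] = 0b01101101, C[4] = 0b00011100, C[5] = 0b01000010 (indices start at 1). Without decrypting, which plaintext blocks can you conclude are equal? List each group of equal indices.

ECB encrypts each block independently with the same key, so equal ciphertext blocks imply equal plaintext blocks.
C[1] = C[3] = 0b01101101, so P[1] = P[3].

P[1] = P[3]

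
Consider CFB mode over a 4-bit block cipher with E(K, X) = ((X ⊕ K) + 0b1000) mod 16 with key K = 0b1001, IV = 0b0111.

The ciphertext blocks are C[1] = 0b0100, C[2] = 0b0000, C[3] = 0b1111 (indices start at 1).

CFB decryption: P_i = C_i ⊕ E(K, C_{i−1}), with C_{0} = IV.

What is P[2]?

P[2] = 0b0101

P[2]: E(K, 0b0100) = 0b0101; 0b0000 ⊕ 0b0101 = 0b0101.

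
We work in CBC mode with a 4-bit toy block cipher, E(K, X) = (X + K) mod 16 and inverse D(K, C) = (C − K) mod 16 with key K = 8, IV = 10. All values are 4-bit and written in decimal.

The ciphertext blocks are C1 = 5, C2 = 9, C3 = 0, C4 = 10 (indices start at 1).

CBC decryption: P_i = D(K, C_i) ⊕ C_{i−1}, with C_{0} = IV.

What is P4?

P4 = 2

P4: D(K, 10) = 2; 2 ⊕ 0 = 2.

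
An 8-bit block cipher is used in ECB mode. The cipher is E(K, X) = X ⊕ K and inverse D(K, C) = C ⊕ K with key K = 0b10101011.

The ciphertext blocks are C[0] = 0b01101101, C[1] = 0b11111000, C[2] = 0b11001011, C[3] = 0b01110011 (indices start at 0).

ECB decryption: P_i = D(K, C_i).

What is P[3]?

P[3]: D(K, 0b01110011) = 0b11011000.

P[3] = 0b11011000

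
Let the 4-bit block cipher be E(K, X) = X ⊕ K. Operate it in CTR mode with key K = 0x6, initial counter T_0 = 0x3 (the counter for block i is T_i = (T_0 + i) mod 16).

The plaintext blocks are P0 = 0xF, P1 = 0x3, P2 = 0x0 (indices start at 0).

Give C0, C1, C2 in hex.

C0 = 0xA, C1 = 0x1, C2 = 0x3

CTR encryption: S_i = E(K, T_i) where T_i is the counter for block i; C_i = P_i ⊕ S_i.
C0: T = 0x3, S = E(K, T) = 0x5; 0xF ⊕ 0x5 = 0xA.
C1: T = 0x4, S = E(K, T) = 0x2; 0x3 ⊕ 0x2 = 0x1.
C2: T = 0x5, S = E(K, T) = 0x3; 0x0 ⊕ 0x3 = 0x3.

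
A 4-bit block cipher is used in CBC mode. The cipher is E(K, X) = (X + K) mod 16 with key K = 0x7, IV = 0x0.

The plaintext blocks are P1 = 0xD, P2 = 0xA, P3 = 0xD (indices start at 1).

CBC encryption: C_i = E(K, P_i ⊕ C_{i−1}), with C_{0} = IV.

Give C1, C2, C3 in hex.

C1: P1 ⊕ 0x0 = 0xD; E(K, 0xD) = 0x4.
C2: P2 ⊕ 0x4 = 0xE; E(K, 0xE) = 0x5.
C3: P3 ⊕ 0x5 = 0x8; E(K, 0x8) = 0xF.

C1 = 0x4, C2 = 0x5, C3 = 0xF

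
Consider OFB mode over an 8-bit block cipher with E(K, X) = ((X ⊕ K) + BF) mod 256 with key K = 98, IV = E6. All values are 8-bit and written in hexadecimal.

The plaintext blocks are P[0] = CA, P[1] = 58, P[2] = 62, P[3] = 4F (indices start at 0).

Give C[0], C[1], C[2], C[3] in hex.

OFB encryption: S_i = E(K, S_{i−1}) with S_{−1} = IV; C_i = P_i ⊕ S_i.
C[0]: S = E(K, E6) = 3D; CA ⊕ 3D = F7.
C[1]: S = E(K, 3D) = 64; 58 ⊕ 64 = 3C.
C[2]: S = E(K, 64) = BB; 62 ⊕ BB = D9.
C[3]: S = E(K, BB) = E2; 4F ⊕ E2 = AD.

C[0] = F7, C[1] = 3C, C[2] = D9, C[3] = AD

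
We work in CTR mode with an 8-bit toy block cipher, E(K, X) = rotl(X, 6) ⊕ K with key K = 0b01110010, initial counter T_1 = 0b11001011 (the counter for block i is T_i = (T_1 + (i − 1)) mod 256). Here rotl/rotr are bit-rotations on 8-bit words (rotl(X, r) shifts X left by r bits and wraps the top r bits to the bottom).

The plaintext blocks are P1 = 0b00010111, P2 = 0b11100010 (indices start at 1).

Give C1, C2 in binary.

CTR encryption: S_i = E(K, T_i) where T_i is the counter for block i; C_i = P_i ⊕ S_i.
C1: T = 0b11001011, S = E(K, T) = 0b10000000; 0b00010111 ⊕ 0b10000000 = 0b10010111.
C2: T = 0b11001100, S = E(K, T) = 0b01000001; 0b11100010 ⊕ 0b01000001 = 0b10100011.

C1 = 0b10010111, C2 = 0b10100011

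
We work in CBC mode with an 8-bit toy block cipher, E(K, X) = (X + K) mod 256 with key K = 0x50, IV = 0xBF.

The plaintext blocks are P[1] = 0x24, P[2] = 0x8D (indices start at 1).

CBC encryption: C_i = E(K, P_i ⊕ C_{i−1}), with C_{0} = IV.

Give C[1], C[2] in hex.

C[1] = 0xEB, C[2] = 0xB6

C[1]: P[1] ⊕ 0xBF = 0x9B; E(K, 0x9B) = 0xEB.
C[2]: P[2] ⊕ 0xEB = 0x66; E(K, 0x66) = 0xB6.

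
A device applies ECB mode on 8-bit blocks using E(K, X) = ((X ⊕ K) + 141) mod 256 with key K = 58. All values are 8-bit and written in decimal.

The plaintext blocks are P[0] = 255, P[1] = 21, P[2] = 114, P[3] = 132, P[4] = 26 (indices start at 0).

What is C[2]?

ECB encryption: C_i = E(K, P_i).
C[2]: E(K, 114) = 213.

C[2] = 213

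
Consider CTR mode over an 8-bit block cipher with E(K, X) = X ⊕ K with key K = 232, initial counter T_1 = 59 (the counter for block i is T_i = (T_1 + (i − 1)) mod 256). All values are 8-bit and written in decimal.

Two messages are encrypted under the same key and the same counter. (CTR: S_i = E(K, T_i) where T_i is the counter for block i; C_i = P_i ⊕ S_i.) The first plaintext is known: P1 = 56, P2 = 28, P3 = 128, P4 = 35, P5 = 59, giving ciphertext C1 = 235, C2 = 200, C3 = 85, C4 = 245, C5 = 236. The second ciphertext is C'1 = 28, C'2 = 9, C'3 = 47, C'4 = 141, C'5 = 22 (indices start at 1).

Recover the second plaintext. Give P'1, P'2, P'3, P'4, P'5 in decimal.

P'1 = 207, P'2 = 221, P'3 = 250, P'4 = 91, P'5 = 193

In CTR with a reused counter, both messages share the same keystream S_i, so C_i ⊕ C'_i = P_i ⊕ P'_i and thus P'_i = P_i ⊕ C_i ⊕ C'_i.
P'1: 56 ⊕ 235 ⊕ 28 = 207.
P'2: 28 ⊕ 200 ⊕ 9 = 221.
P'3: 128 ⊕ 85 ⊕ 47 = 250.
P'4: 35 ⊕ 245 ⊕ 141 = 91.
P'5: 59 ⊕ 236 ⊕ 22 = 193.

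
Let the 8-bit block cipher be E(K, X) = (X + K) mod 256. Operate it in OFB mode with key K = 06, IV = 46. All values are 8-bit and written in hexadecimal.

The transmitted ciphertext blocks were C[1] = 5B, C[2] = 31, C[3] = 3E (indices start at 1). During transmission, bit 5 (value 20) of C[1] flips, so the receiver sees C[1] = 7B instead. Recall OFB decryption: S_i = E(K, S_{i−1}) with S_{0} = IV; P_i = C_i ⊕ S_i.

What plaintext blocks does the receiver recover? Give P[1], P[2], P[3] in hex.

Only C[1] changed, to 7B. In OFB, a change in C_i flips the same bit in P_i only; the keystream is unaffected. Decrypting the received ciphertext:
P[1]: S = E(K, 46) = 4C; 7B ⊕ 4C = 37.
P[2]: S = E(K, 4C) = 52; 31 ⊕ 52 = 63.
P[3]: S = E(K, 52) = 58; 3E ⊕ 58 = 66.
Blocks that differ from the original plaintext: P[1].

P[1] = 37, P[2] = 63, P[3] = 66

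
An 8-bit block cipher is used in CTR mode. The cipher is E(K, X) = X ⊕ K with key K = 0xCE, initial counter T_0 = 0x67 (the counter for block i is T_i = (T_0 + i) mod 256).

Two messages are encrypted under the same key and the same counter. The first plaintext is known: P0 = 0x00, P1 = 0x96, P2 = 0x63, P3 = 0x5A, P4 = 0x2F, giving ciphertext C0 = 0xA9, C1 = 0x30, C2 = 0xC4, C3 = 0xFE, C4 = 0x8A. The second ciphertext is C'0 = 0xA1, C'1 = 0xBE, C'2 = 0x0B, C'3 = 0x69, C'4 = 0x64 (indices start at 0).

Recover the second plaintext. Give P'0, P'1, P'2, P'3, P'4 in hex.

P'0 = 0x08, P'1 = 0x18, P'2 = 0xAC, P'3 = 0xCD, P'4 = 0xC1

In CTR with a reused counter, both messages share the same keystream S_i, so C_i ⊕ C'_i = P_i ⊕ P'_i and thus P'_i = P_i ⊕ C_i ⊕ C'_i.
P'0: 0x00 ⊕ 0xA9 ⊕ 0xA1 = 0x08.
P'1: 0x96 ⊕ 0x30 ⊕ 0xBE = 0x18.
P'2: 0x63 ⊕ 0xC4 ⊕ 0x0B = 0xAC.
P'3: 0x5A ⊕ 0xFE ⊕ 0x69 = 0xCD.
P'4: 0x2F ⊕ 0x8A ⊕ 0x64 = 0xC1.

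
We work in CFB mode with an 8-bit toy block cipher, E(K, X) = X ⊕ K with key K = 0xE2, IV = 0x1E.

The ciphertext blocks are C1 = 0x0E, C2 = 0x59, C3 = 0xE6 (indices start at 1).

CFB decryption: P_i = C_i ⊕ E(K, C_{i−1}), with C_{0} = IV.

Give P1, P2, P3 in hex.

P1: E(K, 0x1E) = 0xFC; 0x0E ⊕ 0xFC = 0xF2.
P2: E(K, 0x0E) = 0xEC; 0x59 ⊕ 0xEC = 0xB5.
P3: E(K, 0x59) = 0xBB; 0xE6 ⊕ 0xBB = 0x5D.

P1 = 0xF2, P2 = 0xB5, P3 = 0x5D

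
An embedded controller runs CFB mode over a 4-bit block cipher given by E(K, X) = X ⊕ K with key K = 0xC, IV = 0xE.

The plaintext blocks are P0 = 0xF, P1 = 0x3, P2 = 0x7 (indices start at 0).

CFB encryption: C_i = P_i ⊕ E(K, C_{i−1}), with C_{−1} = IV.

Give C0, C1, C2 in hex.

C0: E(K, 0xE) = 0x2; 0xF ⊕ 0x2 = 0xD.
C1: E(K, 0xD) = 0x1; 0x3 ⊕ 0x1 = 0x2.
C2: E(K, 0x2) = 0xE; 0x7 ⊕ 0xE = 0x9.

C0 = 0xD, C1 = 0x2, C2 = 0x9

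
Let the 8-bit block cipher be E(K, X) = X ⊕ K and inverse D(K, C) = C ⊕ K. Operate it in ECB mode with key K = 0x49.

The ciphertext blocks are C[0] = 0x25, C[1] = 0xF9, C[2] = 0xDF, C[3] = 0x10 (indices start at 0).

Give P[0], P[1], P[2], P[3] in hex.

P[0] = 0x6C, P[1] = 0xB0, P[2] = 0x96, P[3] = 0x59

ECB decryption: P_i = D(K, C_i).
P[0]: D(K, 0x25) = 0x6C.
P[1]: D(K, 0xF9) = 0xB0.
P[2]: D(K, 0xDF) = 0x96.
P[3]: D(K, 0x10) = 0x59.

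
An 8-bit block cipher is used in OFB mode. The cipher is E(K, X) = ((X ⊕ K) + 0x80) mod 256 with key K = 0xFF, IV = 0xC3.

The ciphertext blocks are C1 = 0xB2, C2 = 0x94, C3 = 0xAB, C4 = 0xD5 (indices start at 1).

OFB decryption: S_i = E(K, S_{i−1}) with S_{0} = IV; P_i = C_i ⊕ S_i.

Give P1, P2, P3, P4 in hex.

P1: S = E(K, 0xC3) = 0xBC; 0xB2 ⊕ 0xBC = 0x0E.
P2: S = E(K, 0xBC) = 0xC3; 0x94 ⊕ 0xC3 = 0x57.
P3: S = E(K, 0xC3) = 0xBC; 0xAB ⊕ 0xBC = 0x17.
P4: S = E(K, 0xBC) = 0xC3; 0xD5 ⊕ 0xC3 = 0x16.

P1 = 0x0E, P2 = 0x57, P3 = 0x17, P4 = 0x16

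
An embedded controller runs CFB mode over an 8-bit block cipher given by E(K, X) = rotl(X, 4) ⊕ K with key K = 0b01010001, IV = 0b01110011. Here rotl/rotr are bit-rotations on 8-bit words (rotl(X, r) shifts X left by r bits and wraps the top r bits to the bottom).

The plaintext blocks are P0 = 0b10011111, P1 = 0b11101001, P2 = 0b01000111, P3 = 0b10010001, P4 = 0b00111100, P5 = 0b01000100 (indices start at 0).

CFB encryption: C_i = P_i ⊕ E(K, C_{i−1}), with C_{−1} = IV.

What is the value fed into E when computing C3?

C0: E(K, 0b01110011) = 0b01100110; 0b10011111 ⊕ 0b01100110 = 0b11111001.
C1: E(K, 0b11111001) = 0b11001110; 0b11101001 ⊕ 0b11001110 = 0b00100111.
C2: E(K, 0b00100111) = 0b00100011; 0b01000111 ⊕ 0b00100011 = 0b01100100.
C3: E(K, 0b01100100) = 0b00010111; 0b10010001 ⊕ 0b00010111 = 0b10000110.
So the input to E for block 3 is 0b01100100.

0b01100100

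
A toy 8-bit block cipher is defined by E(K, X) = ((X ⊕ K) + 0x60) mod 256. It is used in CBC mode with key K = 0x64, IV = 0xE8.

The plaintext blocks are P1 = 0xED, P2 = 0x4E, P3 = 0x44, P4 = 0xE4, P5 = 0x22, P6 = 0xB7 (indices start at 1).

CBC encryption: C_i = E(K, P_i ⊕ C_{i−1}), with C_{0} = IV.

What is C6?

C6 = 0xFE

C1: P1 ⊕ 0xE8 = 0x05; E(K, 0x05) = 0xC1.
C2: P2 ⊕ 0xC1 = 0x8F; E(K, 0x8F) = 0x4B.
C3: P3 ⊕ 0x4B = 0x0F; E(K, 0x0F) = 0xCB.
C4: P4 ⊕ 0xCB = 0x2F; E(K, 0x2F) = 0xAB.
C5: P5 ⊕ 0xAB = 0x89; E(K, 0x89) = 0x4D.
C6: P6 ⊕ 0x4D = 0xFA; E(K, 0xFA) = 0xFE.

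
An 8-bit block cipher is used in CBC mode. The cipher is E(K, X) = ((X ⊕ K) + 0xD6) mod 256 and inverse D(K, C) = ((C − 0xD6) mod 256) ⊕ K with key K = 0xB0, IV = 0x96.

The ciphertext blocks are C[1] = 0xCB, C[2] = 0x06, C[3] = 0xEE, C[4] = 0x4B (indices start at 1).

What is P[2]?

P[2] = 0x4B

CBC decryption: P_i = D(K, C_i) ⊕ C_{i−1}, with C_{0} = IV.
P[2]: D(K, 0x06) = 0x80; 0x80 ⊕ 0xCB = 0x4B.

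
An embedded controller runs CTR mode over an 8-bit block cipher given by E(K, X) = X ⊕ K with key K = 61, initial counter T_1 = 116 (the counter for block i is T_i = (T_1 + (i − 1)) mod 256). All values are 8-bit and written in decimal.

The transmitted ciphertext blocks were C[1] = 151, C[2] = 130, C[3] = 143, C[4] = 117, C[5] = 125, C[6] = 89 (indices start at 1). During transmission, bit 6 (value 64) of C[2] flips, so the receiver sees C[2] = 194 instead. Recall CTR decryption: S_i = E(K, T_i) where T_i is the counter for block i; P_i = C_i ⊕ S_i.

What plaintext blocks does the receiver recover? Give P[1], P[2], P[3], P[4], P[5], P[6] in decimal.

P[1] = 222, P[2] = 138, P[3] = 196, P[4] = 63, P[5] = 56, P[6] = 29

Only C[2] changed, to 194. In CTR, a change in C_i flips the same bit in P_i only; the keystream is unaffected. Decrypting the received ciphertext:
P[1]: T = 116, S = E(K, T) = 73; 151 ⊕ 73 = 222.
P[2]: T = 117, S = E(K, T) = 72; 194 ⊕ 72 = 138.
P[3]: T = 118, S = E(K, T) = 75; 143 ⊕ 75 = 196.
P[4]: T = 119, S = E(K, T) = 74; 117 ⊕ 74 = 63.
P[5]: T = 120, S = E(K, T) = 69; 125 ⊕ 69 = 56.
P[6]: T = 121, S = E(K, T) = 68; 89 ⊕ 68 = 29.
Blocks that differ from the original plaintext: P[2].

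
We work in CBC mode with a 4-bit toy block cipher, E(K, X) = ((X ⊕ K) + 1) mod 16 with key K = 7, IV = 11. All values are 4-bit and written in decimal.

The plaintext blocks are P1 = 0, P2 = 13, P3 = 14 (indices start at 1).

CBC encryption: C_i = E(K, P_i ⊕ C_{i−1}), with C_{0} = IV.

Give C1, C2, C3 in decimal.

C1 = 13, C2 = 8, C3 = 2

C1: P1 ⊕ 11 = 11; E(K, 11) = 13.
C2: P2 ⊕ 13 = 0; E(K, 0) = 8.
C3: P3 ⊕ 8 = 6; E(K, 6) = 2.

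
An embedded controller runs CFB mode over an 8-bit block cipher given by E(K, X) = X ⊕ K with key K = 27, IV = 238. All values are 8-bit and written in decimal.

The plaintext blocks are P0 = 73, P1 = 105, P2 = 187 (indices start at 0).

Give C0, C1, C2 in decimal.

CFB encryption: C_i = P_i ⊕ E(K, C_{i−1}), with C_{−1} = IV.
C0: E(K, 238) = 245; 73 ⊕ 245 = 188.
C1: E(K, 188) = 167; 105 ⊕ 167 = 206.
C2: E(K, 206) = 213; 187 ⊕ 213 = 110.

C0 = 188, C1 = 206, C2 = 110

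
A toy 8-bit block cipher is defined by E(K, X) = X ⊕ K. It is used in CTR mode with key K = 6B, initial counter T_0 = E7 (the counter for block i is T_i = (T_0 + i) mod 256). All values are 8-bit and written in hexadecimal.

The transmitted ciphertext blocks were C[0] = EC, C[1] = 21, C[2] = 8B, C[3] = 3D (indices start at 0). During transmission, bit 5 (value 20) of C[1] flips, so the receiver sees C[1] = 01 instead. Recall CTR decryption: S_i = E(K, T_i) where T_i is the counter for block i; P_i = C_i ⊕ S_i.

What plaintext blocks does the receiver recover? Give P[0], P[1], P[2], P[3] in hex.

Only C[1] changed, to 01. In CTR, a change in C_i flips the same bit in P_i only; the keystream is unaffected. Decrypting the received ciphertext:
P[0]: T = E7, S = E(K, T) = 8C; EC ⊕ 8C = 60.
P[1]: T = E8, S = E(K, T) = 83; 01 ⊕ 83 = 82.
P[2]: T = E9, S = E(K, T) = 82; 8B ⊕ 82 = 09.
P[3]: T = EA, S = E(K, T) = 81; 3D ⊕ 81 = BC.
Blocks that differ from the original plaintext: P[1].

P[0] = 60, P[1] = 82, P[2] = 09, P[3] = BC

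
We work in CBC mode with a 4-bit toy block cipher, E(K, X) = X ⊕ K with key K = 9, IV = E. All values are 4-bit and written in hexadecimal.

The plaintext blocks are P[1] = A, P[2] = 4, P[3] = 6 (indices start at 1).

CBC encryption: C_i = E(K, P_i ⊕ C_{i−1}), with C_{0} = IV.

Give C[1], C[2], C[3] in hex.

C[1]: P[1] ⊕ E = 4; E(K, 4) = D.
C[2]: P[2] ⊕ D = 9; E(K, 9) = 0.
C[3]: P[3] ⊕ 0 = 6; E(K, 6) = F.

C[1] = D, C[2] = 0, C[3] = F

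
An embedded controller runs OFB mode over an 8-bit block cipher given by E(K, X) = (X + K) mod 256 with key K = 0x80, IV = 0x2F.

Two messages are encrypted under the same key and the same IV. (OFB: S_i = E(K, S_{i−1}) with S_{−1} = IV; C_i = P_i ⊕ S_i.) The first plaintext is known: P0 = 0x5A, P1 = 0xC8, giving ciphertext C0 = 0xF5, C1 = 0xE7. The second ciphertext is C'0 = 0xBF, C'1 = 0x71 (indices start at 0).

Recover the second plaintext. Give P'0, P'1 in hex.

P'0 = 0x10, P'1 = 0x5E

In OFB with a reused IV, both messages share the same keystream S_i, so C_i ⊕ C'_i = P_i ⊕ P'_i and thus P'_i = P_i ⊕ C_i ⊕ C'_i.
P'0: 0x5A ⊕ 0xF5 ⊕ 0xBF = 0x10.
P'1: 0xC8 ⊕ 0xE7 ⊕ 0x71 = 0x5E.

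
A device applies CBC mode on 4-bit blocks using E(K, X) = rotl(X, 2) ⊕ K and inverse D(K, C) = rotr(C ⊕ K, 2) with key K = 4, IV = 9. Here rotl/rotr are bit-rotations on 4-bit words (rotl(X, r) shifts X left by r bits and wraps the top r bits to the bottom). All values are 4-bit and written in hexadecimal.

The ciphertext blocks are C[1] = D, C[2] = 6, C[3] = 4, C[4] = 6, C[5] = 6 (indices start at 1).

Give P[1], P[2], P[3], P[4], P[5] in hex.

CBC decryption: P_i = D(K, C_i) ⊕ C_{i−1}, with C_{0} = IV.
P[1]: D(K, D) = 6; 6 ⊕ 9 = F.
P[2]: D(K, 6) = 8; 8 ⊕ D = 5.
P[3]: D(K, 4) = 0; 0 ⊕ 6 = 6.
P[4]: D(K, 6) = 8; 8 ⊕ 4 = C.
P[5]: D(K, 6) = 8; 8 ⊕ 6 = E.

P[1] = F, P[2] = 5, P[3] = 6, P[4] = C, P[5] = E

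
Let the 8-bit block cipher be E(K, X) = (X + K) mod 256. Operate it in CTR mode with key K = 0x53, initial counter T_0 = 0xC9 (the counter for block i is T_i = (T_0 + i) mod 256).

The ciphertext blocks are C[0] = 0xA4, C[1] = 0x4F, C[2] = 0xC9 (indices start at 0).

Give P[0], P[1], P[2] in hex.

P[0] = 0xB8, P[1] = 0x52, P[2] = 0xD7

CTR decryption: S_i = E(K, T_i) where T_i is the counter for block i; P_i = C_i ⊕ S_i.
P[0]: T = 0xC9, S = E(K, T) = 0x1C; 0xA4 ⊕ 0x1C = 0xB8.
P[1]: T = 0xCA, S = E(K, T) = 0x1D; 0x4F ⊕ 0x1D = 0x52.
P[2]: T = 0xCB, S = E(K, T) = 0x1E; 0xC9 ⊕ 0x1E = 0xD7.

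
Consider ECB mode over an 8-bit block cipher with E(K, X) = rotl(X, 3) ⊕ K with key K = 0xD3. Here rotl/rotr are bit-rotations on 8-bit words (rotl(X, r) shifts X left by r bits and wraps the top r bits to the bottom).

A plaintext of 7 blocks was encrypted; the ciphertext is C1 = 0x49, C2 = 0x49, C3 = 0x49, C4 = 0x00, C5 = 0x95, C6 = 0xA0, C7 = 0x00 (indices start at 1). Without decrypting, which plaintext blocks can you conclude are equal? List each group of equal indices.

P1 = P2 = P3; P4 = P7

ECB encrypts each block independently with the same key, so equal ciphertext blocks imply equal plaintext blocks.
C1 = C2 = C3 = 0x49, so P1 = P2 = P3.
C4 = C7 = 0x00, so P4 = P7.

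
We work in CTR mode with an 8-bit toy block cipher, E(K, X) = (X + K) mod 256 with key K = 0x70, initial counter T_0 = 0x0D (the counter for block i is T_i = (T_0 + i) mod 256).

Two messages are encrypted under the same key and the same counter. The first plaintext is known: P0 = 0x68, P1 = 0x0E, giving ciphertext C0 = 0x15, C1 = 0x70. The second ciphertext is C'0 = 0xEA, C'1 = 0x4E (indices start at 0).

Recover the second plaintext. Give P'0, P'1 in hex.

P'0 = 0x97, P'1 = 0x30

In CTR with a reused counter, both messages share the same keystream S_i, so C_i ⊕ C'_i = P_i ⊕ P'_i and thus P'_i = P_i ⊕ C_i ⊕ C'_i.
P'0: 0x68 ⊕ 0x15 ⊕ 0xEA = 0x97.
P'1: 0x0E ⊕ 0x70 ⊕ 0x4E = 0x30.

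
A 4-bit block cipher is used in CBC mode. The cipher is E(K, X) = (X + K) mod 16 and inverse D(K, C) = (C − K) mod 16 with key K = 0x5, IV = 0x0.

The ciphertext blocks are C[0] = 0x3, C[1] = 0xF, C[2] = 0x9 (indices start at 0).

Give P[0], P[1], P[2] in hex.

P[0] = 0xE, P[1] = 0x9, P[2] = 0xB

CBC decryption: P_i = D(K, C_i) ⊕ C_{i−1}, with C_{−1} = IV.
P[0]: D(K, 0x3) = 0xE; 0xE ⊕ 0x0 = 0xE.
P[1]: D(K, 0xF) = 0xA; 0xA ⊕ 0x3 = 0x9.
P[2]: D(K, 0x9) = 0x4; 0x4 ⊕ 0xF = 0xB.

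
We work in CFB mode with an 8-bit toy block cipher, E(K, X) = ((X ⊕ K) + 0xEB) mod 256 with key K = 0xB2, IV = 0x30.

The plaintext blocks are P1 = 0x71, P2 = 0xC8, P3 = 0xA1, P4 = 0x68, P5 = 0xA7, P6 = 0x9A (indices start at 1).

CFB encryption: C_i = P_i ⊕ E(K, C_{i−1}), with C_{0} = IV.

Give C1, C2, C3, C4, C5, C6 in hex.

C1: E(K, 0x30) = 0x6D; 0x71 ⊕ 0x6D = 0x1C.
C2: E(K, 0x1C) = 0x99; 0xC8 ⊕ 0x99 = 0x51.
C3: E(K, 0x51) = 0xCE; 0xA1 ⊕ 0xCE = 0x6F.
C4: E(K, 0x6F) = 0xC8; 0x68 ⊕ 0xC8 = 0xA0.
C5: E(K, 0xA0) = 0xFD; 0xA7 ⊕ 0xFD = 0x5A.
C6: E(K, 0x5A) = 0xD3; 0x9A ⊕ 0xD3 = 0x49.

C1 = 0x1C, C2 = 0x51, C3 = 0x6F, C4 = 0xA0, C5 = 0x5A, C6 = 0x49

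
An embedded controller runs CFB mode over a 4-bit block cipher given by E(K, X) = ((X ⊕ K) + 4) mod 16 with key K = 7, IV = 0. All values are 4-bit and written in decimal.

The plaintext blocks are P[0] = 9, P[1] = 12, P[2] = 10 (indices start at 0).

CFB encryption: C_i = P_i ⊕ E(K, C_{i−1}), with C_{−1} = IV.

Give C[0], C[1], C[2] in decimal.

C[0]: E(K, 0) = 11; 9 ⊕ 11 = 2.
C[1]: E(K, 2) = 9; 12 ⊕ 9 = 5.
C[2]: E(K, 5) = 6; 10 ⊕ 6 = 12.

C[0] = 2, C[1] = 5, C[2] = 12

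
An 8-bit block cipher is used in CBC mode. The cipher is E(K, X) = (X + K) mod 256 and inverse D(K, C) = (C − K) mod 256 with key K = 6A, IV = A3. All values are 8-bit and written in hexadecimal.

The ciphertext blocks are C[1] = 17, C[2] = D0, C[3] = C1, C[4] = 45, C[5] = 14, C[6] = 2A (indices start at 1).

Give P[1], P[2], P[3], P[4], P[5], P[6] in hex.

P[1] = 0E, P[2] = 71, P[3] = 87, P[4] = 1A, P[5] = EF, P[6] = D4

CBC decryption: P_i = D(K, C_i) ⊕ C_{i−1}, with C_{0} = IV.
P[1]: D(K, 17) = AD; AD ⊕ A3 = 0E.
P[2]: D(K, D0) = 66; 66 ⊕ 17 = 71.
P[3]: D(K, C1) = 57; 57 ⊕ D0 = 87.
P[4]: D(K, 45) = DB; DB ⊕ C1 = 1A.
P[5]: D(K, 14) = AA; AA ⊕ 45 = EF.
P[6]: D(K, 2A) = C0; C0 ⊕ 14 = D4.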